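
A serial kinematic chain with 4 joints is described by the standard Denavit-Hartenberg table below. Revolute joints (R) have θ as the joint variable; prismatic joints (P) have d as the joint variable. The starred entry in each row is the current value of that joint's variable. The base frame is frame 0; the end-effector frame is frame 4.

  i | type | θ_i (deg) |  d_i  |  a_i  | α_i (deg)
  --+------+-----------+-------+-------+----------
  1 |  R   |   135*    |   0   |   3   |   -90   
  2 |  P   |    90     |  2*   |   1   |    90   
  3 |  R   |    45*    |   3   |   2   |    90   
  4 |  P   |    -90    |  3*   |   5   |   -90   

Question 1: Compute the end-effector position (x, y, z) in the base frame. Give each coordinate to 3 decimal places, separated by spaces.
after link 1: o_1 = (-2.1213, 2.1213, 0.0000)
after link 2: o_2 = (-3.5355, 0.7071, -1.0000)
after link 3: o_3 = (-6.6569, 1.8284, -2.4142)
after link 4: o_4 = (-1.6213, -0.2071, -4.5355)

-1.621 -0.207 -4.536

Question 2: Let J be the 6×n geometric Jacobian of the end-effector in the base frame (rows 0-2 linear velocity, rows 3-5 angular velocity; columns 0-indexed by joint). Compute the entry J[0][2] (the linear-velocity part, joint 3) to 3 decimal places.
-2.500

axis z_2 = (-0.7071,0.7071,0.0000); lever o_n−o_2 = (1.9142,-0.9142,-3.5355)
cross product → J_v[:, 2] = (-2.5000,-2.5000,-0.7071)
J_ω[:, 2] = z_2
entry J[0][2] = -2.5000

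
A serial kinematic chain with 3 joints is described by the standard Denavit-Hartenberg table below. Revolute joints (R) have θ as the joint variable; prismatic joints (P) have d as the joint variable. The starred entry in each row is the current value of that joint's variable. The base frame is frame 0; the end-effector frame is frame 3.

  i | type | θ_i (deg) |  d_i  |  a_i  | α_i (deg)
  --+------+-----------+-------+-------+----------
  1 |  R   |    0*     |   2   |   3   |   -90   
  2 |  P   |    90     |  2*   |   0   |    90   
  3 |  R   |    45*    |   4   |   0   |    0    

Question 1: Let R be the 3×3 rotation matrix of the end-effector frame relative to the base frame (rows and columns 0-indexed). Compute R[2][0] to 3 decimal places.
End-effector x-axis (col 0 of R) = (0.0000,0.7071,-0.7071)
R[2][0] = -0.7071

-0.707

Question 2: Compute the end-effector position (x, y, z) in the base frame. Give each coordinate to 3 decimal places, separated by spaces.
7.000 2.000 2.000

after link 1: o_1 = (3.0000, 0.0000, 2.0000)
after link 2: o_2 = (3.0000, 2.0000, 2.0000)
after link 3: o_3 = (7.0000, 2.0000, 2.0000)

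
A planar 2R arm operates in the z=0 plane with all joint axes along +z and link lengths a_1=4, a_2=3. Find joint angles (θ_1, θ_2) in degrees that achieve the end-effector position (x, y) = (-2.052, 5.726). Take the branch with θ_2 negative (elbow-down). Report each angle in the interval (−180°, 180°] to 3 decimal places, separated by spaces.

cos θ_2 = (36.9978−4²−3²)/(2·4·3) = 0.4999; θ_2 = -60.0061° (elbow-down)
β = atan2(5.7260,-2.0520) = 109.7159°; ψ = atan2(-2.5982,5.4997) = -25.2875°
θ_1 = β − ψ = 135.0034°

135.003 -60.006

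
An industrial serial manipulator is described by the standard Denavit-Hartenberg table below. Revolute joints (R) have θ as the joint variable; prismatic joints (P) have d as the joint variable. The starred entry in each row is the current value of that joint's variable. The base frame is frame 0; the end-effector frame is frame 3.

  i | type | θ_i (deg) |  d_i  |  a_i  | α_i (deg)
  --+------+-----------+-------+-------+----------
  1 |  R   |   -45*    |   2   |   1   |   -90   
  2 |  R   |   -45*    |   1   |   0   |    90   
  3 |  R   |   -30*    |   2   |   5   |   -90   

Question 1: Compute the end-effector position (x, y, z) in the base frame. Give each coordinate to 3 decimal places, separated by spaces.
after link 1: o_1 = (0.7071, -0.7071, 2.0000)
after link 2: o_2 = (1.4142, 0.0000, 2.0000)
after link 3: o_3 = (0.8115, -2.9328, 6.4761)

0.812 -2.933 6.476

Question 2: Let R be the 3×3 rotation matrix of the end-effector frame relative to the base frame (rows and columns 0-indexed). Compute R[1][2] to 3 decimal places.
0.362

End-effector z-axis (col 2 of R) = (0.8624,0.3624,0.3536)
R[1][2] = 0.3624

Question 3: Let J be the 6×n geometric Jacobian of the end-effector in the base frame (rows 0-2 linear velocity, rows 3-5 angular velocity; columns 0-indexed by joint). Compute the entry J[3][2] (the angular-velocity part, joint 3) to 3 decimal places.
axis z_2 = (-0.5000,0.5000,0.7071); lever o_n−o_2 = (-0.6027,-2.9328,4.4761)
cross product → J_v[:, 2] = (4.3119,1.8119,1.7678)
J_ω[:, 2] = z_2
entry J[3][2] = -0.5000

-0.500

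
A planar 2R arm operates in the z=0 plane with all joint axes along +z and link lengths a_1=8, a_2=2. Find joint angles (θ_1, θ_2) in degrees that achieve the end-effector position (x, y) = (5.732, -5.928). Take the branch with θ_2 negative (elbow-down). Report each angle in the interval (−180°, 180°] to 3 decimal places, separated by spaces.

cos θ_2 = (67.9970−8²−2²)/(2·8·2) = -0.0001; θ_2 = -90.0054° (elbow-down)
β = atan2(-5.9280,5.7320) = -45.9630°; ψ = atan2(-2.0000,7.9998) = -14.0366°
θ_1 = β − ψ = -31.9265°

-31.926 -90.005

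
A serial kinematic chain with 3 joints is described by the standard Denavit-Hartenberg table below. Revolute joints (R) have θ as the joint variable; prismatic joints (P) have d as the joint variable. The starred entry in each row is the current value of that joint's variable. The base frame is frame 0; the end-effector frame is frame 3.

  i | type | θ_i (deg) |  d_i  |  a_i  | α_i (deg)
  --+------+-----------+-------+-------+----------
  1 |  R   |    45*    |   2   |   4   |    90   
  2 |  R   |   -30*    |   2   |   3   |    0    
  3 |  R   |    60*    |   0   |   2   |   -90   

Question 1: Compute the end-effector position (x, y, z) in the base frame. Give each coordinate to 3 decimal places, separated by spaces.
7.305 4.476 1.500

after link 1: o_1 = (2.8284, 2.8284, 2.0000)
after link 2: o_2 = (6.0798, 3.2513, 0.5000)
after link 3: o_3 = (7.3045, 4.4761, 1.5000)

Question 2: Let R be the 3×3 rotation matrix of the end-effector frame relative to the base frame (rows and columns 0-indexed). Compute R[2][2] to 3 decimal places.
End-effector z-axis (col 2 of R) = (-0.3536,-0.3536,0.8660)
R[2][2] = 0.8660

0.866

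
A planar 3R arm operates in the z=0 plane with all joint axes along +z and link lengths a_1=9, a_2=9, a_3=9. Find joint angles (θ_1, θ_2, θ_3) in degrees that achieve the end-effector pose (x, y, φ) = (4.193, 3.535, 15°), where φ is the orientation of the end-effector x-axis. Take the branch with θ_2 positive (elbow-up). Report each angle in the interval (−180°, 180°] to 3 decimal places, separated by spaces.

90.004 149.998 134.998

wrist centre = target − a_3·(cos φ, sin φ) = (-4.5003, 1.2056)
cos θ_2 = (21.7065−9²−9²)/(2·9·9) = -0.8660; θ_2 = 149.9981° (elbow-up)
β = atan2(1.2056,-4.5003) = 165.0028°; ψ = atan2(4.5003,1.2059) = 74.9991°
θ_1 = β − ψ = 90.0037°
θ_3 = φ − θ_1 − θ_2 = 134.9982° (wrapped to (-180°,180°])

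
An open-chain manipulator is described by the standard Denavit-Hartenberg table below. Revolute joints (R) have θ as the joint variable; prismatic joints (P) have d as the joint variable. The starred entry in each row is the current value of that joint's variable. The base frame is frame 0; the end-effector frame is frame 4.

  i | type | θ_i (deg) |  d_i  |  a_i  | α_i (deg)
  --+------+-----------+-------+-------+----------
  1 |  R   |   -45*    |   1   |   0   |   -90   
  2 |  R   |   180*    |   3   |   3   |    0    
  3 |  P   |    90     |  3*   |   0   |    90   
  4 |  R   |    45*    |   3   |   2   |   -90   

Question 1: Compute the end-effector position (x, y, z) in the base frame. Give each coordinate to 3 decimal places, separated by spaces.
1.000 9.485 2.414

after link 1: o_1 = (0.0000, 0.0000, 1.0000)
after link 2: o_2 = (-0.0000, 4.2426, 1.0000)
after link 3: o_3 = (2.1213, 6.3640, 1.0000)
after link 4: o_4 = (1.0000, 9.4853, 2.4142)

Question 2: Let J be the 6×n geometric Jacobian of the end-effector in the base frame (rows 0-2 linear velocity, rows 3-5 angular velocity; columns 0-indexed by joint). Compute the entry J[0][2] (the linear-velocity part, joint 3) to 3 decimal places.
prismatic axis z_2 = (0.7071,0.7071,0.0000)
J_v[:, 2] = z_2; J_ω[:, 2] = (0,0,0)
entry J[0][2] = 0.7071

0.707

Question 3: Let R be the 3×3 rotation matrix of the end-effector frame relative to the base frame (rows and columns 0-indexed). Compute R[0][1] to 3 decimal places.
0.707

End-effector y-axis (col 1 of R) = (0.7071,-0.7071,0.0000)
R[0][1] = 0.7071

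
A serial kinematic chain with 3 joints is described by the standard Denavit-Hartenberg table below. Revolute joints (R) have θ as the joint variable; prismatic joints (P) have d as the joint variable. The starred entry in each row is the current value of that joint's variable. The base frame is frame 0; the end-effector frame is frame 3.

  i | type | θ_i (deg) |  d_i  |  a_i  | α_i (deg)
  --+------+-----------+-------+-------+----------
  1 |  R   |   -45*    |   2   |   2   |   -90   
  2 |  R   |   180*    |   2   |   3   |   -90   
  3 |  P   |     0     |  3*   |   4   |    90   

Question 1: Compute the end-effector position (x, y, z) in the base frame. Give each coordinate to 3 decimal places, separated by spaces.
after link 1: o_1 = (1.4142, -1.4142, 2.0000)
after link 2: o_2 = (0.7071, 2.1213, 2.0000)
after link 3: o_3 = (-2.1213, 4.9497, 5.0000)

-2.121 4.950 5.000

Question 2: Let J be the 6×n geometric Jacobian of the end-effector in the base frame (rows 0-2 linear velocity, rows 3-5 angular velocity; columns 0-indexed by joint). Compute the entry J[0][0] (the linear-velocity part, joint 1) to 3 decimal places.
-4.950

axis z_0 = ẑ; lever o_n−o_0 = (-2.1213,4.9497,5.0000)
cross product → J_v[:, 0] = (-4.9497,-2.1213,0.0000)
J_ω[:, 0] = z_0
entry J[0][0] = -4.9497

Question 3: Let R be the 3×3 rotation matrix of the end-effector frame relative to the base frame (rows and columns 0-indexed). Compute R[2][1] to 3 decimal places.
1.000

End-effector y-axis (col 1 of R) = (-0.0000,0.0000,1.0000)
R[2][1] = 1.0000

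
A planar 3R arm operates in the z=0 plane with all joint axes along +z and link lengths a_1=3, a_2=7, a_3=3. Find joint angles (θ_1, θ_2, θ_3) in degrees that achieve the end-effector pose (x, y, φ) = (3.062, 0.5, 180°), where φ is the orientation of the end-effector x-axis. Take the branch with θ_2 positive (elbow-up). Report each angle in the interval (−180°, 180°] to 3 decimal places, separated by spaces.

wrist centre = target − a_3·(cos φ, sin φ) = (6.0620, 0.5000)
cos θ_2 = (36.9978−3²−7²)/(2·3·7) = -0.5001; θ_2 = 120.0034° (elbow-up)
β = atan2(0.5000,6.0620) = 4.7151°; ψ = atan2(6.0620,-0.5004) = 94.7185°
θ_1 = β − ψ = -90.0034°
θ_3 = φ − θ_1 − θ_2 = 150.0000° (wrapped to (-180°,180°])

-90.003 120.003 150.000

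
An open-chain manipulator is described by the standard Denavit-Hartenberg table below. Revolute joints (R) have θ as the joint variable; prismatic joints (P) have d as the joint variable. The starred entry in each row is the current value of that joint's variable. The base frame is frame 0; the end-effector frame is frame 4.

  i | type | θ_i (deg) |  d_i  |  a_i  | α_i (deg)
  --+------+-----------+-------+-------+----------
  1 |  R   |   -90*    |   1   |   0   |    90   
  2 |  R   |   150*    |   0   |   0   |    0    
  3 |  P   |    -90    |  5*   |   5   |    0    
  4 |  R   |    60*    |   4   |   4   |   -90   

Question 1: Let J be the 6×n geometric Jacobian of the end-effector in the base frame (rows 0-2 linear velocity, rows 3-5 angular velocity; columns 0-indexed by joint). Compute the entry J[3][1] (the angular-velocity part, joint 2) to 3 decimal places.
axis z_1 = (-1.0000,-0.0000,0.0000); lever o_n−o_1 = (-9.0000,-0.5000,7.7942)
cross product → J_v[:, 1] = (-0.0000,7.7942,0.5000)
J_ω[:, 1] = z_1
entry J[3][1] = -1.0000

-1.000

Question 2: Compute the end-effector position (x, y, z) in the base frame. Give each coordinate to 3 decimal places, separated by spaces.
-9.000 -0.500 8.794

after link 1: o_1 = (0.0000, 0.0000, 1.0000)
after link 2: o_2 = (0.0000, 0.0000, 1.0000)
after link 3: o_3 = (-5.0000, -2.5000, 5.3301)
after link 4: o_4 = (-9.0000, -0.5000, 8.7942)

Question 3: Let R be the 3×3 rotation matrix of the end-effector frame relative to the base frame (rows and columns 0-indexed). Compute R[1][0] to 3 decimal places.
End-effector x-axis (col 0 of R) = (0.0000,0.5000,0.8660)
R[1][0] = 0.5000

0.500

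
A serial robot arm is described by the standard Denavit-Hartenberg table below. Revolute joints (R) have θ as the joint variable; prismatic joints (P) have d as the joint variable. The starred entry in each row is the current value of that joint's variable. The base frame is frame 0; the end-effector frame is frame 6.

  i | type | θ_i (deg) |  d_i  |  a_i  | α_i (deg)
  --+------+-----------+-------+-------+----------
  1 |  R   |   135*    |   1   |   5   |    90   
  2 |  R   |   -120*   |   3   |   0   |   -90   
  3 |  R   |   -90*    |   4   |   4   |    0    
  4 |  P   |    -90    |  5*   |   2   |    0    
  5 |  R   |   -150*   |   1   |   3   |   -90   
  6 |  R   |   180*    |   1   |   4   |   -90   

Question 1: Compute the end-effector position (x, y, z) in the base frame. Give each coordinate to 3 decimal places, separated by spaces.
-6.158 15.540 -1.085

after link 1: o_1 = (-3.5355, 3.5355, 1.0000)
after link 2: o_2 = (-1.4142, 5.6569, 1.0000)
after link 3: o_3 = (-1.0353, 10.9348, -1.0000)
after link 4: o_4 = (-4.8042, 14.7037, -1.7679)
after link 5: o_5 = (-5.5587, 13.3369, -4.5179)
after link 6: o_6 = (-6.1584, 15.5403, -1.0849)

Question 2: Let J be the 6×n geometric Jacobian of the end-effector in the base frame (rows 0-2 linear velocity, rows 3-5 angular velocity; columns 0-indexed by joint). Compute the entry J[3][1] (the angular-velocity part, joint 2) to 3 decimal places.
0.707

axis z_1 = (0.7071,0.7071,0.0000); lever o_n−o_1 = (-2.6229,12.0047,-2.0849)
cross product → J_v[:, 1] = (-1.4743,1.4743,10.3433)
J_ω[:, 1] = z_1
entry J[3][1] = 0.7071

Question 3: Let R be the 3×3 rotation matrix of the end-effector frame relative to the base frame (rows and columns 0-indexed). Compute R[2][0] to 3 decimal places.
End-effector x-axis (col 0 of R) = (0.0474,0.6597,0.7500)
R[2][0] = 0.7500

0.750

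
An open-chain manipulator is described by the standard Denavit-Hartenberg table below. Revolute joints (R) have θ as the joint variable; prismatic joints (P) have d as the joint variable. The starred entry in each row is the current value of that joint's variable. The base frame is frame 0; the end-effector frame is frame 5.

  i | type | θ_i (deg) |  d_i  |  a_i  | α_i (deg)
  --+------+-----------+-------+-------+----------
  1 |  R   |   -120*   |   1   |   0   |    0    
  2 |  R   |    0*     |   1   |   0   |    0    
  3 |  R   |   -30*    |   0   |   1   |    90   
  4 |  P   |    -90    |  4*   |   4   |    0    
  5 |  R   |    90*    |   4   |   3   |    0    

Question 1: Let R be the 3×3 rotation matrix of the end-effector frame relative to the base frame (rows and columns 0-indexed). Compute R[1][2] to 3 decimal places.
End-effector z-axis (col 2 of R) = (-0.5000,0.8660,0.0000)
R[1][2] = 0.8660

0.866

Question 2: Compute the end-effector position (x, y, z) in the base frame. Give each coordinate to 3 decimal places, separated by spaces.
-7.464 4.928 -2.000

after link 1: o_1 = (0.0000, 0.0000, 1.0000)
after link 2: o_2 = (0.0000, 0.0000, 2.0000)
after link 3: o_3 = (-0.8660, -0.5000, 2.0000)
after link 4: o_4 = (-2.8660, 2.9641, -2.0000)
after link 5: o_5 = (-7.4641, 4.9282, -2.0000)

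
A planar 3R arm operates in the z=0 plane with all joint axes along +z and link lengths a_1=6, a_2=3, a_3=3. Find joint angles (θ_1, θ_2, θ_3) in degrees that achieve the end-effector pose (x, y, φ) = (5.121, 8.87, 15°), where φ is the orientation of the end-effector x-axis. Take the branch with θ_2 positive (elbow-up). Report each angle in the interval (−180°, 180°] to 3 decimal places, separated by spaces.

wrist centre = target − a_3·(cos φ, sin φ) = (2.2232, 8.0935)
cos θ_2 = (70.4482−6²−3²)/(2·6·3) = 0.7069; θ_2 = 45.0173° (elbow-up)
β = atan2(8.0935,2.2232) = 74.6402°; ψ = atan2(2.1220,8.1207) = 14.6441°
θ_1 = β − ψ = 59.9961°
θ_3 = φ − θ_1 − θ_2 = -90.0134° (wrapped to (-180°,180°])

59.996 45.017 -90.013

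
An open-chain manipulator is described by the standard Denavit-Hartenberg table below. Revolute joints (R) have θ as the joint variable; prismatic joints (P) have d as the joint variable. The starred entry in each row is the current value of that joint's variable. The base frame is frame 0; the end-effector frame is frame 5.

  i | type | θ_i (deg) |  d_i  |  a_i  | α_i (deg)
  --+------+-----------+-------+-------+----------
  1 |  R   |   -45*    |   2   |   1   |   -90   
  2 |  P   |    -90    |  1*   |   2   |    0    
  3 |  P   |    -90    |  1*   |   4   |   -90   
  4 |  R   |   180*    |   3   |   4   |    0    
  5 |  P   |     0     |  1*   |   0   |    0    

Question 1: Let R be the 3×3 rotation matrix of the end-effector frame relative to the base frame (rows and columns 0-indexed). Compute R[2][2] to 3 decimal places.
End-effector z-axis (col 2 of R) = (0.0000,-0.0000,1.0000)
R[2][2] = 1.0000

1.000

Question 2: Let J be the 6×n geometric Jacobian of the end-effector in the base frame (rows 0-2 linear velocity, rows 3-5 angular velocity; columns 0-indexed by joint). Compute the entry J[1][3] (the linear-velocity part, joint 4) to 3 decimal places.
axis z_3 = (0.0000,-0.0000,1.0000); lever o_n−o_3 = (2.8284,-2.8284,4.0000)
cross product → J_v[:, 3] = (2.8284,2.8284,-0.0000)
J_ω[:, 3] = z_3
entry J[1][3] = 2.8284

2.828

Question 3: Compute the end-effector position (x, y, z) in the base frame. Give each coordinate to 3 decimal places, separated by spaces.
after link 1: o_1 = (0.7071, -0.7071, 2.0000)
after link 2: o_2 = (1.4142, -0.0000, 4.0000)
after link 3: o_3 = (-0.7071, 3.5355, 4.0000)
after link 4: o_4 = (2.1213, 0.7071, 7.0000)
after link 5: o_5 = (2.1213, 0.7071, 8.0000)

2.121 0.707 8.000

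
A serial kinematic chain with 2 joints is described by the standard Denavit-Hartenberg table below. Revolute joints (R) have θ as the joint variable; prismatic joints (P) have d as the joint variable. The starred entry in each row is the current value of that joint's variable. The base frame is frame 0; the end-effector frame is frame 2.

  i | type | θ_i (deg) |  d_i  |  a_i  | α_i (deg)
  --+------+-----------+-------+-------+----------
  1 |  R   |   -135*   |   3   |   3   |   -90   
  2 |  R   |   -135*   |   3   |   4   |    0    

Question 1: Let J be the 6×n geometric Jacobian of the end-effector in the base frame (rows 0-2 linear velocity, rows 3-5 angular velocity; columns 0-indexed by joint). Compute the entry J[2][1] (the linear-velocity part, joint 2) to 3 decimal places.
2.828

axis z_1 = (0.7071,-0.7071,0.0000); lever o_n−o_1 = (4.1213,-0.1213,2.8284)
cross product → J_v[:, 1] = (-2.0000,-2.0000,2.8284)
J_ω[:, 1] = z_1
entry J[2][1] = 2.8284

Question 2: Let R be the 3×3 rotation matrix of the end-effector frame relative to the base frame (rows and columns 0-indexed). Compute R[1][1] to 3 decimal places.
-0.500

End-effector y-axis (col 1 of R) = (-0.5000,-0.5000,0.7071)
R[1][1] = -0.5000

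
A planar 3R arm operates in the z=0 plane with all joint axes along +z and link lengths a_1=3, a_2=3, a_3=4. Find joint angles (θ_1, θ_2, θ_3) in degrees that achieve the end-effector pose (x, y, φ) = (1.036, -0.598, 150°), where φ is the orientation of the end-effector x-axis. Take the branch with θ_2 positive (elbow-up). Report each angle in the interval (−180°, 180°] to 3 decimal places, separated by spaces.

-59.998 59.998 150.000

wrist centre = target − a_3·(cos φ, sin φ) = (4.5001, -2.5980)
cos θ_2 = (27.0005−3²−3²)/(2·3·3) = 0.5000; θ_2 = 59.9981° (elbow-up)
β = atan2(-2.5980,4.5001) = -29.9987°; ψ = atan2(2.5980,4.5001) = 29.9990°
θ_1 = β − ψ = -59.9978°
θ_3 = φ − θ_1 − θ_2 = 149.9997° (wrapped to (-180°,180°])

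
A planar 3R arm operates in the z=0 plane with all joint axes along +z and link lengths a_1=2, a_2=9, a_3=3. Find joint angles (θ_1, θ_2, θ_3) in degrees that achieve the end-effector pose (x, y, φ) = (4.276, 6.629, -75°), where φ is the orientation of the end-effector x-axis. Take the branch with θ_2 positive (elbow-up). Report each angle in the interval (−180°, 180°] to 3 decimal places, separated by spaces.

19.666 59.988 -154.655

wrist centre = target − a_3·(cos φ, sin φ) = (3.4995, 9.5268)
cos θ_2 = (103.0063−2²−9²)/(2·2·9) = 0.5002; θ_2 = 59.9884° (elbow-up)
β = atan2(9.5268,3.4995) = 69.8298°; ψ = atan2(7.7933,6.5016) = 50.1635°
θ_1 = β − ψ = 19.6664°
θ_3 = φ − θ_1 − θ_2 = -154.6548° (wrapped to (-180°,180°])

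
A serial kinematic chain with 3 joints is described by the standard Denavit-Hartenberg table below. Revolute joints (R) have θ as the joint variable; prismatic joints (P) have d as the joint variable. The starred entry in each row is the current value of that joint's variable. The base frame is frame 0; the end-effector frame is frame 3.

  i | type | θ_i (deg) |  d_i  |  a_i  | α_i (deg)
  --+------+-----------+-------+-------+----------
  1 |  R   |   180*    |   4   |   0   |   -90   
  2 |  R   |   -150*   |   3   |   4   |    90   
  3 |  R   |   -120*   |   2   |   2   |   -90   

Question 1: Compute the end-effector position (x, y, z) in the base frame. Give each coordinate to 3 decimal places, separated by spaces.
3.598 -1.268 3.768

after link 1: o_1 = (0.0000, 0.0000, 4.0000)
after link 2: o_2 = (3.4641, -3.0000, 6.0000)
after link 3: o_3 = (3.5981, -1.2679, 3.7679)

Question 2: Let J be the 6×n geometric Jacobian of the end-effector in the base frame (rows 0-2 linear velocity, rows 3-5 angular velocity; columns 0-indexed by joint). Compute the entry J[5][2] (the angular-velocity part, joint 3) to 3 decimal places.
-0.866

axis z_2 = (0.5000,-0.0000,-0.8660); lever o_n−o_2 = (0.1340,1.7321,-2.2321)
cross product → J_v[:, 2] = (1.5000,1.0000,0.8660)
J_ω[:, 2] = z_2
entry J[5][2] = -0.8660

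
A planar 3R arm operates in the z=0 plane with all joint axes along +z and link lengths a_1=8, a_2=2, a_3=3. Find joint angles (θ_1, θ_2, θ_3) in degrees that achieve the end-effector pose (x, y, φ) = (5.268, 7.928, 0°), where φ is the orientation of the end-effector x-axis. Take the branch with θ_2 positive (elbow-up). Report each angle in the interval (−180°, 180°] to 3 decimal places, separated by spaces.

wrist centre = target − a_3·(cos φ, sin φ) = (2.2680, 7.9280)
cos θ_2 = (67.9970−8²−2²)/(2·8·2) = -0.0001; θ_2 = 90.0054° (elbow-up)
β = atan2(7.9280,2.2680) = 74.0355°; ψ = atan2(2.0000,7.9998) = 14.0366°
θ_1 = β − ψ = 59.9990°
θ_3 = φ − θ_1 − θ_2 = -150.0043° (wrapped to (-180°,180°])

59.999 90.005 -150.004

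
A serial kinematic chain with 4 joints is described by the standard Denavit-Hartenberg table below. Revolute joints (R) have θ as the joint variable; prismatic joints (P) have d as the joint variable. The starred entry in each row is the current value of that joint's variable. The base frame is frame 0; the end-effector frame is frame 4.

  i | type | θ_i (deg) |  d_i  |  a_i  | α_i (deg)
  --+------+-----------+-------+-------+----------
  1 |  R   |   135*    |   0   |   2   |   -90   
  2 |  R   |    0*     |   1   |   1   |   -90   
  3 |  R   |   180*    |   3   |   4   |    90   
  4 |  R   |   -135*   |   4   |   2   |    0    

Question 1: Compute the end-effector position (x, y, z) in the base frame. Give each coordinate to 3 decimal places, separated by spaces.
after link 1: o_1 = (-1.4142, 1.4142, 0.0000)
after link 2: o_2 = (-2.8284, 1.4142, 0.0000)
after link 3: o_3 = (0.0000, -1.4142, -3.0000)
after link 4: o_4 = (1.8284, 2.4142, -1.5858)

1.828 2.414 -1.586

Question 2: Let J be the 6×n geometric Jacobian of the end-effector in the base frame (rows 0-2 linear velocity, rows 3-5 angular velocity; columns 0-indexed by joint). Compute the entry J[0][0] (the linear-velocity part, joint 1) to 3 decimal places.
axis z_0 = ẑ; lever o_n−o_0 = (1.8284,2.4142,-1.5858)
cross product → J_v[:, 0] = (-2.4142,1.8284,0.0000)
J_ω[:, 0] = z_0
entry J[0][0] = -2.4142

-2.414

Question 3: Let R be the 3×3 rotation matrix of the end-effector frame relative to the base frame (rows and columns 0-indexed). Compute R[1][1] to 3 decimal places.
-0.500

End-effector y-axis (col 1 of R) = (0.5000,-0.5000,0.7071)
R[1][1] = -0.5000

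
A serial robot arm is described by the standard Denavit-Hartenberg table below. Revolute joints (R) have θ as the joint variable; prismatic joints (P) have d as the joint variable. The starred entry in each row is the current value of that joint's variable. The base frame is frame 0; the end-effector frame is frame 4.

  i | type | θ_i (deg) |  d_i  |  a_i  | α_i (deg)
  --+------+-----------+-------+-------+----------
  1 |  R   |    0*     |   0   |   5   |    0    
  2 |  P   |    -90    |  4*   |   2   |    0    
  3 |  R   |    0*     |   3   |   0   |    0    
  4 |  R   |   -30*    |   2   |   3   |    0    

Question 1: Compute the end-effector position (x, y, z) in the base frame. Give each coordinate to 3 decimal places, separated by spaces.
3.500 -4.598 9.000

after link 1: o_1 = (5.0000, 0.0000, 0.0000)
after link 2: o_2 = (5.0000, -2.0000, 4.0000)
after link 3: o_3 = (5.0000, -2.0000, 7.0000)
after link 4: o_4 = (3.5000, -4.5981, 9.0000)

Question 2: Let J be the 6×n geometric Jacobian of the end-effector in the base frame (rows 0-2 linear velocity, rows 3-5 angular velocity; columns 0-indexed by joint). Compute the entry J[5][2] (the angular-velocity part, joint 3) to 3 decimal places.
axis z_2 = (0.0000,0.0000,1.0000); lever o_n−o_2 = (-1.5000,-2.5981,5.0000)
cross product → J_v[:, 2] = (2.5981,-1.5000,0.0000)
J_ω[:, 2] = z_2
entry J[5][2] = 1.0000

1.000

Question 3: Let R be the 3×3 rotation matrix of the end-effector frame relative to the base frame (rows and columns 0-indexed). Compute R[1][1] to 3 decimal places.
-0.500

End-effector y-axis (col 1 of R) = (0.8660,-0.5000,0.0000)
R[1][1] = -0.5000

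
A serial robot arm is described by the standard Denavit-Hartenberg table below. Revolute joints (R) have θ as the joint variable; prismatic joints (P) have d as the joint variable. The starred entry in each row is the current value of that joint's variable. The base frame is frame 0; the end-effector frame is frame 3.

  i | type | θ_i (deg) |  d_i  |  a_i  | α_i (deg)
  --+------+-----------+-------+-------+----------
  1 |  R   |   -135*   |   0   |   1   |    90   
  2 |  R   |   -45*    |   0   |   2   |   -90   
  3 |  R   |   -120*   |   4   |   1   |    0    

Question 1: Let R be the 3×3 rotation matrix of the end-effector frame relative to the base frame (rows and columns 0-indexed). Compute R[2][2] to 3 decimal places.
0.707

End-effector z-axis (col 2 of R) = (-0.5000,-0.5000,0.7071)
R[2][2] = 0.7071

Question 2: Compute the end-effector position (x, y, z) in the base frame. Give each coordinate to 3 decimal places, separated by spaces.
after link 1: o_1 = (-0.7071, -0.7071, 0.0000)
after link 2: o_2 = (-1.7071, -1.7071, -1.4142)
after link 3: o_3 = (-4.0695, -2.8447, 1.7678)

-4.069 -2.845 1.768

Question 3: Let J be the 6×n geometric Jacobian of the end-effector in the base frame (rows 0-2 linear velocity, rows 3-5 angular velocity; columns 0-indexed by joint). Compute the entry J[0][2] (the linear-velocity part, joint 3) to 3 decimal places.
-0.787

axis z_2 = (-0.5000,-0.5000,0.7071); lever o_n−o_2 = (-2.3624,-1.1376,3.1820)
cross product → J_v[:, 2] = (-0.7866,-0.0795,-0.6124)
J_ω[:, 2] = z_2
entry J[0][2] = -0.7866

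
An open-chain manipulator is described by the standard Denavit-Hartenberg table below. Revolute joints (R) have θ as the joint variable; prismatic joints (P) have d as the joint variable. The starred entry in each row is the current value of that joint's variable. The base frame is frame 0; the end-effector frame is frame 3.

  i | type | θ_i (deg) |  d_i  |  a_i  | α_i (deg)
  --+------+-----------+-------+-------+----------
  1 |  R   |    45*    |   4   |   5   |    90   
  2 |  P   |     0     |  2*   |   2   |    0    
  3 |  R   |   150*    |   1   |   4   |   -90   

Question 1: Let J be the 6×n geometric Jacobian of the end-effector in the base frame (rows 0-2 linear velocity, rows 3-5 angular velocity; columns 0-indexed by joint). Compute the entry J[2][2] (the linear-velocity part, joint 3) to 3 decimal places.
axis z_2 = (0.7071,-0.7071,0.0000); lever o_n−o_2 = (-1.7424,-3.1566,2.0000)
cross product → J_v[:, 2] = (-1.4142,-1.4142,-3.4641)
J_ω[:, 2] = z_2
entry J[2][2] = -3.4641

-3.464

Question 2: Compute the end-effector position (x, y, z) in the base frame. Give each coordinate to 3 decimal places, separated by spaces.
4.622 0.379 6.000

after link 1: o_1 = (3.5355, 3.5355, 4.0000)
after link 2: o_2 = (6.3640, 3.5355, 4.0000)
after link 3: o_3 = (4.6216, 0.3789, 6.0000)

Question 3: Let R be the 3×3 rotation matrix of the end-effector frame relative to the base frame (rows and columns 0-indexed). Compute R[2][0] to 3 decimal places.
End-effector x-axis (col 0 of R) = (-0.6124,-0.6124,0.5000)
R[2][0] = 0.5000

0.500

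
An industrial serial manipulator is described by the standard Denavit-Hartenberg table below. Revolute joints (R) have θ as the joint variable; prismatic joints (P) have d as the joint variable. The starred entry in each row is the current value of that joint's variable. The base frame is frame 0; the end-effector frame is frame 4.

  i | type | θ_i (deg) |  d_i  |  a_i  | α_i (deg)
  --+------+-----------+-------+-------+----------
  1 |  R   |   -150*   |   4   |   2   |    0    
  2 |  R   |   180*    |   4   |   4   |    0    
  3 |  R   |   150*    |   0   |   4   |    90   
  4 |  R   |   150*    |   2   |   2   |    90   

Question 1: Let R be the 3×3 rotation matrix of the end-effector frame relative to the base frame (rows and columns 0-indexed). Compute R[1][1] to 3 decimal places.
1.000

End-effector y-axis (col 1 of R) = (0.0000,1.0000,0.0000)
R[1][1] = 1.0000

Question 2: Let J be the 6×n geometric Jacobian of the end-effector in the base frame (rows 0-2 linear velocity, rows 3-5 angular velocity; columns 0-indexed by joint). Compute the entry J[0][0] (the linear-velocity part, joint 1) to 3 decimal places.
axis z_0 = ẑ; lever o_n−o_0 = (-0.5359,3.0000,9.0000)
cross product → J_v[:, 0] = (-3.0000,-0.5359,0.0000)
J_ω[:, 0] = z_0
entry J[0][0] = -3.0000

-3.000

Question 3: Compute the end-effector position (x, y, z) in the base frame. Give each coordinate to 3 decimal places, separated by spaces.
after link 1: o_1 = (-1.7321, -1.0000, 4.0000)
after link 2: o_2 = (1.7321, 1.0000, 8.0000)
after link 3: o_3 = (-2.2679, 1.0000, 8.0000)
after link 4: o_4 = (-0.5359, 3.0000, 9.0000)

-0.536 3.000 9.000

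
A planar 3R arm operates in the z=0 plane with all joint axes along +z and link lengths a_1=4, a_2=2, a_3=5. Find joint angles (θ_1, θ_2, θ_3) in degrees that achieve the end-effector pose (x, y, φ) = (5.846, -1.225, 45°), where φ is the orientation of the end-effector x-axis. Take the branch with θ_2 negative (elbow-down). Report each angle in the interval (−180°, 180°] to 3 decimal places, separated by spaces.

wrist centre = target − a_3·(cos φ, sin φ) = (2.3105, -4.7605)
cos θ_2 = (28.0009−4²−2²)/(2·4·2) = 0.5001; θ_2 = -59.9961° (elbow-down)
β = atan2(-4.7605,2.3105) = -64.1110°; ψ = atan2(-1.7320,5.0001) = -19.1055°
θ_1 = β − ψ = -45.0055°
θ_3 = φ − θ_1 − θ_2 = 150.0016° (wrapped to (-180°,180°])

-45.005 -59.996 150.002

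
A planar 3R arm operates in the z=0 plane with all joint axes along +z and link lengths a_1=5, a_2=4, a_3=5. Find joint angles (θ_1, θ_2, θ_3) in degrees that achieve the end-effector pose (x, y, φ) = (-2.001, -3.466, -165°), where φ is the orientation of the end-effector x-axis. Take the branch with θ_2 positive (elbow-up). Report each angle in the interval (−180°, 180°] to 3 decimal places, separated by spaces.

-90.001 134.995 150.007

wrist centre = target − a_3·(cos φ, sin φ) = (2.8286, -2.1719)
cos θ_2 = (12.7183−5²−4²)/(2·5·4) = -0.7070; θ_2 = 134.9948° (elbow-up)
β = atan2(-2.1719,2.8286) = -37.5181°; ψ = atan2(2.8287,2.1718) = 52.4834°
θ_1 = β − ψ = -90.0015°
θ_3 = φ − θ_1 − θ_2 = 150.0067° (wrapped to (-180°,180°])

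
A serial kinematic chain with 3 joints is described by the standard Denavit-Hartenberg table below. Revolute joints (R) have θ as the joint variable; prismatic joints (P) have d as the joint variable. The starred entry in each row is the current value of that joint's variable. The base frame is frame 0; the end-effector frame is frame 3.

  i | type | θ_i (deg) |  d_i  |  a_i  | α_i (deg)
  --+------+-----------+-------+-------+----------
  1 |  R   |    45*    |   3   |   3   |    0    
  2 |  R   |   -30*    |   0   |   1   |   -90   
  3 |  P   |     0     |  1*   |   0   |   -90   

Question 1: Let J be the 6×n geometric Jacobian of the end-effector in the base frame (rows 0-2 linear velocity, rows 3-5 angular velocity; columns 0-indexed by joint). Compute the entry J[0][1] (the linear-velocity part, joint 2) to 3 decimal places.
-1.225

axis z_1 = (0.0000,0.0000,1.0000); lever o_n−o_1 = (0.7071,1.2247,0.0000)
cross product → J_v[:, 1] = (-1.2247,0.7071,0.0000)
J_ω[:, 1] = z_1
entry J[0][1] = -1.2247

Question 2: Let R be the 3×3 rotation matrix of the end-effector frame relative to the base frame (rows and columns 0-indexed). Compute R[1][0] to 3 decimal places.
0.259

End-effector x-axis (col 0 of R) = (0.9659,0.2588,0.0000)
R[1][0] = 0.2588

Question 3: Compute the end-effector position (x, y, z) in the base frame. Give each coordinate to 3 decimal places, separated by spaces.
after link 1: o_1 = (2.1213, 2.1213, 3.0000)
after link 2: o_2 = (3.0872, 2.3801, 3.0000)
after link 3: o_3 = (2.8284, 3.3461, 3.0000)

2.828 3.346 3.000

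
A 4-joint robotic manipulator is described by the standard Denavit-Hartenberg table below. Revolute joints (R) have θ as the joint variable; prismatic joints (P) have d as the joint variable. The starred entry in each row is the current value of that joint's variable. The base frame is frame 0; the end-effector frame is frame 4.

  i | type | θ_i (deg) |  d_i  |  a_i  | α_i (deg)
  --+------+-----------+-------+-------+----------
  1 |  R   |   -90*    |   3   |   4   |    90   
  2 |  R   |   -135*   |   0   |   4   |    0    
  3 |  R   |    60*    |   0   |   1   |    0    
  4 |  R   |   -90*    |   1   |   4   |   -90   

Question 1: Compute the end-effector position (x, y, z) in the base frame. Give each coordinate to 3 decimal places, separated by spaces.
-1.000 2.433 -1.830

after link 1: o_1 = (0.0000, -4.0000, 3.0000)
after link 2: o_2 = (-0.0000, -1.1716, 0.1716)
after link 3: o_3 = (-0.0000, -1.4304, -0.7944)
after link 4: o_4 = (-1.0000, 2.4333, -1.8296)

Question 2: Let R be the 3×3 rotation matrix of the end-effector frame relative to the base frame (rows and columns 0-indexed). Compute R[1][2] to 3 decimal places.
End-effector z-axis (col 2 of R) = (-0.0000,-0.2588,-0.9659)
R[1][2] = -0.2588

-0.259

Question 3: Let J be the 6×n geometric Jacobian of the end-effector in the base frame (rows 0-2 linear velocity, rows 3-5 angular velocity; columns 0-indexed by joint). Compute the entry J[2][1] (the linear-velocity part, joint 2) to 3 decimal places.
axis z_1 = (-1.0000,-0.0000,0.0000); lever o_n−o_1 = (-1.0000,6.4333,-4.8296)
cross product → J_v[:, 1] = (-0.0000,-4.8296,-6.4333)
J_ω[:, 1] = z_1
entry J[2][1] = -6.4333

-6.433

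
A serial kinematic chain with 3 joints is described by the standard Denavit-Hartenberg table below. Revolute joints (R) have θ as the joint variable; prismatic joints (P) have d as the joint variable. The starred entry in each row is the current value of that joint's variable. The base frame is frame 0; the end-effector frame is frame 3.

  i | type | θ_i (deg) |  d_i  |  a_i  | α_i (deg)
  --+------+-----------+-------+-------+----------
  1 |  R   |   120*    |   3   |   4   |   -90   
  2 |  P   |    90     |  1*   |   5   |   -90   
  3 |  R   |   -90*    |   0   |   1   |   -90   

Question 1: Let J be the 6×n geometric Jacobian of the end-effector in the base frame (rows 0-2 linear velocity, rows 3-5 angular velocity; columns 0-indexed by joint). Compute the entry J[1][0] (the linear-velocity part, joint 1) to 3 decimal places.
axis z_0 = ẑ; lever o_n−o_0 = (-3.7321,2.4641,-2.0000)
cross product → J_v[:, 0] = (-2.4641,-3.7321,0.0000)
J_ω[:, 0] = z_0
entry J[1][0] = -3.7321

-3.732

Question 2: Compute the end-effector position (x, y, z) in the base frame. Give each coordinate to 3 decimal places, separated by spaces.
after link 1: o_1 = (-2.0000, 3.4641, 3.0000)
after link 2: o_2 = (-2.8660, 2.9641, -2.0000)
after link 3: o_3 = (-3.7321, 2.4641, -2.0000)

-3.732 2.464 -2.000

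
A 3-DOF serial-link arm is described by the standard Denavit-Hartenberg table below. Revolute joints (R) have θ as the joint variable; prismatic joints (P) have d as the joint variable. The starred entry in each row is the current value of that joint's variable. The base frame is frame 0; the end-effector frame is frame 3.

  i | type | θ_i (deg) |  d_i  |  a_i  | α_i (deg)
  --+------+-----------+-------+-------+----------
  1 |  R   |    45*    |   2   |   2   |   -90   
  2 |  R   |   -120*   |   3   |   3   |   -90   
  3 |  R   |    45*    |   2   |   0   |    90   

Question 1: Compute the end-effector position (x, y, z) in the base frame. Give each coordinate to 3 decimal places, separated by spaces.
-0.543 3.700 5.598

after link 1: o_1 = (1.4142, 1.4142, 2.0000)
after link 2: o_2 = (-1.7678, 2.4749, 4.5981)
after link 3: o_3 = (-0.5430, 3.6996, 5.5981)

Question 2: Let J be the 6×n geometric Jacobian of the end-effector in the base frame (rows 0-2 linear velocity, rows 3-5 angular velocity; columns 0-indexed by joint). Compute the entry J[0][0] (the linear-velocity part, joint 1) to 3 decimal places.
axis z_0 = ẑ; lever o_n−o_0 = (-0.5430,3.6996,5.5981)
cross product → J_v[:, 0] = (-3.6996,-0.5430,0.0000)
J_ω[:, 0] = z_0
entry J[0][0] = -3.6996

-3.700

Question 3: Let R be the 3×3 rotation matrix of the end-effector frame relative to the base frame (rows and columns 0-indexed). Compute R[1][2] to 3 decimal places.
End-effector z-axis (col 2 of R) = (-0.7500,0.2500,0.6124)
R[1][2] = 0.2500

0.250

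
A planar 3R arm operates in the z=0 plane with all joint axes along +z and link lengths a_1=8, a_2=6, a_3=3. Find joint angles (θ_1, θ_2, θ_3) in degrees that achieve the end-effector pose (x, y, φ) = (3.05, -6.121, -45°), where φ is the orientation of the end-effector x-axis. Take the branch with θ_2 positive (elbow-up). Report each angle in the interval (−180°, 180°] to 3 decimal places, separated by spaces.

-123.863 150.002 -71.139

wrist centre = target − a_3·(cos φ, sin φ) = (0.9287, -3.9997)
cos θ_2 = (16.8599−8²−6²)/(2·8·6) = -0.8660; θ_2 = 150.0020° (elbow-up)
β = atan2(-3.9997,0.9287) = -76.9282°; ψ = atan2(2.9998,2.8037) = 46.9350°
θ_1 = β − ψ = -123.8632°
θ_3 = φ − θ_1 − θ_2 = -71.1388° (wrapped to (-180°,180°])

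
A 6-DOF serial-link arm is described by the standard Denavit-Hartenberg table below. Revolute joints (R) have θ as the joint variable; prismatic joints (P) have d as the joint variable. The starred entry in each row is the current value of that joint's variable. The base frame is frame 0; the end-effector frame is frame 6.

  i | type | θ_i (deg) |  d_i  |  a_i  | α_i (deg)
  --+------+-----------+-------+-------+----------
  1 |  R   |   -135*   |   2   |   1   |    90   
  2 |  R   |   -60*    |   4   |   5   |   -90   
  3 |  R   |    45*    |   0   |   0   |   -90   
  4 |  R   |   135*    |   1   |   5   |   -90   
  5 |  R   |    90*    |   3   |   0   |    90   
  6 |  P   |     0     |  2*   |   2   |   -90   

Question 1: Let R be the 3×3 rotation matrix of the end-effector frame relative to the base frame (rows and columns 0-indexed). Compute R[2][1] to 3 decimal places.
-0.079

End-effector y-axis (col 1 of R) = (-0.2562,-0.9633,-0.0795)
R[2][1] = -0.0795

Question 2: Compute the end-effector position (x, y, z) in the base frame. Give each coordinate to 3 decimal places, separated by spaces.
-6.089 7.639 -0.027

after link 1: o_1 = (-0.7071, -0.7071, 2.0000)
after link 2: o_2 = (-5.3033, 0.3536, -2.3301)
after link 3: o_3 = (-5.3033, 0.3536, -2.3301)
after link 4: o_4 = (-3.2721, 4.9203, -1.3205)
after link 5: o_5 = (-5.1015, 5.2122, 1.0392)
after link 6: o_6 = (-6.0890, 7.6389, -0.0266)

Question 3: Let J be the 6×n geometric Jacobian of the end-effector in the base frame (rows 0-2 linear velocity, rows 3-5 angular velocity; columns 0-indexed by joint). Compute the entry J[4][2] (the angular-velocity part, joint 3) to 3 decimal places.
axis z_2 = (-0.6124,-0.6124,0.5000); lever o_n−o_2 = (-0.7857,7.2854,2.3035)
cross product → J_v[:, 2] = (-5.0533,1.0178,-4.9425)
J_ω[:, 2] = z_2
entry J[4][2] = -0.6124

-0.612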